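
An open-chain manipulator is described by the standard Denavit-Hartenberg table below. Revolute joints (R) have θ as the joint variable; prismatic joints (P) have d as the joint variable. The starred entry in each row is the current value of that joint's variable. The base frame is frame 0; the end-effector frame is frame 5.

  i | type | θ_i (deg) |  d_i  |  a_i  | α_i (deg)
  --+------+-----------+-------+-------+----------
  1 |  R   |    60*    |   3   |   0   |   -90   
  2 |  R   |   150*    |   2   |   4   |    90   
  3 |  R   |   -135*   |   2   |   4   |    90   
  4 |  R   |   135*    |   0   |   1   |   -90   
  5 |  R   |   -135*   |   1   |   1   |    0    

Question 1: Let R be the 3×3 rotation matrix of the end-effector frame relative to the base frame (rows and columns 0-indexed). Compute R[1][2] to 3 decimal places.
End-effector z-axis (col 2 of R) = (-0.8263,-0.4312,0.3624)
R[1][2] = -0.4312

-0.431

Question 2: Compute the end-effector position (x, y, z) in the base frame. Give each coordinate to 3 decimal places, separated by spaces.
after link 1: o_1 = (0.0000, 0.0000, 3.0000)
after link 2: o_2 = (-3.4641, -2.0000, 1.0000)
after link 3: o_3 = (0.7101, -0.4269, 0.6822)
after link 4: o_4 = (0.2374, -0.2457, -0.1802)
after link 5: o_5 = (-0.4711, -0.1800, 1.0420)

-0.471 -0.180 1.042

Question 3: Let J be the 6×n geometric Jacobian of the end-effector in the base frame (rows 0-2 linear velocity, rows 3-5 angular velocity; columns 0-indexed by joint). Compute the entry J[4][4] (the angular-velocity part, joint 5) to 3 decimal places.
axis z_4 = (-0.8263,-0.4312,0.3624); lever o_n−o_4 = (-0.7085,0.0657,1.2222)
cross product → J_v[:, 4] = (-0.5508,0.7531,-0.3598)
J_ω[:, 4] = z_4
entry J[4][4] = -0.4312

-0.431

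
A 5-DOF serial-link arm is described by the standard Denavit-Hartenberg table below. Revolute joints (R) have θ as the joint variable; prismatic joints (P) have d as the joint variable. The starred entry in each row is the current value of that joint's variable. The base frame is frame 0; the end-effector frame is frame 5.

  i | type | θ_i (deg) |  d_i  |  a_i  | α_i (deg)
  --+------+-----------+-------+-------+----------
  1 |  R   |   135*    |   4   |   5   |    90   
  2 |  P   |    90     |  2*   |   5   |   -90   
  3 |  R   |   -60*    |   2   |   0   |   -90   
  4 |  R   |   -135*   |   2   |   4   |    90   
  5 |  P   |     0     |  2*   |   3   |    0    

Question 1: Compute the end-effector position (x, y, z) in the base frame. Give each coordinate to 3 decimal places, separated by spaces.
after link 1: o_1 = (-3.5355, 3.5355, 4.0000)
after link 2: o_2 = (-2.1213, 4.9497, 9.0000)
after link 3: o_3 = (-0.7071, 3.5355, 9.0000)
after link 4: o_4 = (-1.1463, -0.9036, 9.3178)
after link 5: o_5 = (-2.8113, -3.5687, 7.5501)

-2.811 -3.569 7.550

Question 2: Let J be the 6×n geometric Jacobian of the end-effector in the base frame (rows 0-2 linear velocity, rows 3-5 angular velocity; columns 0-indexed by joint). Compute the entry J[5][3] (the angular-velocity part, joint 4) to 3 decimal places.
0.866

axis z_3 = (-0.3536,-0.3536,0.8660); lever o_n−o_3 = (-2.1042,-7.1042,-1.4499)
cross product → J_v[:, 3] = (6.6651,-2.3349,1.7678)
J_ω[:, 3] = z_3
entry J[5][3] = 0.8660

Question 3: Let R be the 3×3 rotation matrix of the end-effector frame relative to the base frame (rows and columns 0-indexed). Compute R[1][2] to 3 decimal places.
0.067

End-effector z-axis (col 2 of R) = (-0.9330,0.0670,-0.3536)
R[1][2] = 0.0670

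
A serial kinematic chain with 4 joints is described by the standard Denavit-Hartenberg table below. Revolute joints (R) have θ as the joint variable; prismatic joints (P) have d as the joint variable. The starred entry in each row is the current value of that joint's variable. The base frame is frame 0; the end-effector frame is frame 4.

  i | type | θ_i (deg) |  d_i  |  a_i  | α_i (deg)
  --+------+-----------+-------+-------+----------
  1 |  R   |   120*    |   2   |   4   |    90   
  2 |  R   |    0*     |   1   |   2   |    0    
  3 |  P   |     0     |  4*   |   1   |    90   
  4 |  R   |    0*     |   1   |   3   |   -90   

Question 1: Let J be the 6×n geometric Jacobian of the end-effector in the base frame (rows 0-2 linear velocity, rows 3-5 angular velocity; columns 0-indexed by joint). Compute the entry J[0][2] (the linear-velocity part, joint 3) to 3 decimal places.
0.866

prismatic axis z_2 = (0.8660,0.5000,0.0000)
J_v[:, 2] = z_2; J_ω[:, 2] = (0,0,0)
entry J[0][2] = 0.8660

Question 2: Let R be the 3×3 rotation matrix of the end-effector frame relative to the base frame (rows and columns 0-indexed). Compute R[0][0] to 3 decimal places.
-0.500

End-effector x-axis (col 0 of R) = (-0.5000,0.8660,0.0000)
R[0][0] = -0.5000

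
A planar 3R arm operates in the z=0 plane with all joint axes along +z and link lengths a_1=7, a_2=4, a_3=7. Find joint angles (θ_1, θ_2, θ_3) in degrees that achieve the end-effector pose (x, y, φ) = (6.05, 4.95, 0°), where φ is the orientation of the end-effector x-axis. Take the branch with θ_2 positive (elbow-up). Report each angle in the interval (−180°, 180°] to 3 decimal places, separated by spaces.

66.725 134.996 158.279

wrist centre = target − a_3·(cos φ, sin φ) = (-0.9500, 4.9500)
cos θ_2 = (25.4050−7²−4²)/(2·7·4) = -0.7071; θ_2 = 134.9957° (elbow-up)
β = atan2(4.9500,-0.9500) = 100.8641°; ψ = atan2(2.8286,4.1718) = 34.1389°
θ_1 = β − ψ = 66.7252°
θ_3 = φ − θ_1 − θ_2 = 158.2791° (wrapped to (-180°,180°])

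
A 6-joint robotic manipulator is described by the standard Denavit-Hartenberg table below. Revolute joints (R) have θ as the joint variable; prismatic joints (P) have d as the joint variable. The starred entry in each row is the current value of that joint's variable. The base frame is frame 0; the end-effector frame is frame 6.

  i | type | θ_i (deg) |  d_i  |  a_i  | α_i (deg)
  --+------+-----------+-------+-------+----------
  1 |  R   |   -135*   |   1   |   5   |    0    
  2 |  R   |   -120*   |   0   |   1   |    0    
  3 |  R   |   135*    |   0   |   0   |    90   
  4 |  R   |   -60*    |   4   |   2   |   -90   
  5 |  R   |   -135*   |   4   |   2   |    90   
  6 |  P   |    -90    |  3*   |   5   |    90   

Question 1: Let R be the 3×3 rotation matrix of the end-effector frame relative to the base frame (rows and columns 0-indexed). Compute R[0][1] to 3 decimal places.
End-effector y-axis (col 1 of R) = (0.7891,-0.0474,0.6124)
R[0][1] = 0.7891

0.789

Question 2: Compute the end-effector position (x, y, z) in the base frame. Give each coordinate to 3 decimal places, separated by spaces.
-5.829 0.492 1.830

after link 1: o_1 = (-3.5355, -3.5355, 1.0000)
after link 2: o_2 = (-3.7944, -2.5696, 1.0000)
after link 3: o_3 = (-3.7944, -2.5696, 1.0000)
after link 4: o_4 = (-7.7585, -1.4356, -0.7321)
after link 5: o_5 = (-10.3617, -3.1162, 2.4927)
after link 6: o_6 = (-5.8292, 0.4917, 1.8298)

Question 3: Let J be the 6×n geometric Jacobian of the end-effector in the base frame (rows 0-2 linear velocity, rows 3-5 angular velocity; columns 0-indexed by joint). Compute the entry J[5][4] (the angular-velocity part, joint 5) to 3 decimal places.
0.500

axis z_4 = (-0.4330,-0.7500,0.5000); lever o_n−o_4 = (1.9293,1.9274,2.5619)
cross product → J_v[:, 4] = (-2.8851,2.0740,0.6124)
J_ω[:, 4] = z_4
entry J[5][4] = 0.5000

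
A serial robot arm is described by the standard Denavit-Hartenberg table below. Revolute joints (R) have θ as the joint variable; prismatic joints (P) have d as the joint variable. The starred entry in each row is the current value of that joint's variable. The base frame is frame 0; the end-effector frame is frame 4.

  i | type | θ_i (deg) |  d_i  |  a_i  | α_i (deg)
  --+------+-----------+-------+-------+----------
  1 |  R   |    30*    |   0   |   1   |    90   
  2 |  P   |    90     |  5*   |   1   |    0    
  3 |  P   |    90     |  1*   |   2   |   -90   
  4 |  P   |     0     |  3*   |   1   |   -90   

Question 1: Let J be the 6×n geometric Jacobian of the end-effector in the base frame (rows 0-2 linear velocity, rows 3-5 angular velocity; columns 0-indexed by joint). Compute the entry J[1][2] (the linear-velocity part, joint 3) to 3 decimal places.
-0.866

prismatic axis z_2 = (0.5000,-0.8660,0.0000)
J_v[:, 2] = z_2; J_ω[:, 2] = (0,0,0)
entry J[1][2] = -0.8660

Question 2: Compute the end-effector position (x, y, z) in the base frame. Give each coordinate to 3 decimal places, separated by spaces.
1.268 -6.196 -2.000

after link 1: o_1 = (0.8660, 0.5000, 0.0000)
after link 2: o_2 = (3.3660, -3.8301, 1.0000)
after link 3: o_3 = (2.1340, -5.6962, 1.0000)
after link 4: o_4 = (1.2679, -6.1962, -2.0000)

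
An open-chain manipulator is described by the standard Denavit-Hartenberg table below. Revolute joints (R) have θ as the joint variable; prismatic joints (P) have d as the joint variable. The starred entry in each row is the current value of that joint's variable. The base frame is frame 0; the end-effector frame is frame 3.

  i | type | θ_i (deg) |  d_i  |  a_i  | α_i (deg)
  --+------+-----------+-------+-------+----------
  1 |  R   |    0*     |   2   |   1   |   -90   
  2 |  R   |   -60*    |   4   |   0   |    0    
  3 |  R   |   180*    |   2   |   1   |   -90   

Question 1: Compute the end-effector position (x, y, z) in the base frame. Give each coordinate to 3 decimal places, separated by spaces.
after link 1: o_1 = (1.0000, 0.0000, 2.0000)
after link 2: o_2 = (1.0000, 4.0000, 2.0000)
after link 3: o_3 = (0.5000, 6.0000, 1.1340)

0.500 6.000 1.134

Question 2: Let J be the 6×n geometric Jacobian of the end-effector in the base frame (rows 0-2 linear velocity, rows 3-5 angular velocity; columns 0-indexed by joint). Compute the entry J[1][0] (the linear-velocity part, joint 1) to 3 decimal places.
0.500

axis z_0 = ẑ; lever o_n−o_0 = (0.5000,6.0000,1.1340)
cross product → J_v[:, 0] = (-6.0000,0.5000,0.0000)
J_ω[:, 0] = z_0
entry J[1][0] = 0.5000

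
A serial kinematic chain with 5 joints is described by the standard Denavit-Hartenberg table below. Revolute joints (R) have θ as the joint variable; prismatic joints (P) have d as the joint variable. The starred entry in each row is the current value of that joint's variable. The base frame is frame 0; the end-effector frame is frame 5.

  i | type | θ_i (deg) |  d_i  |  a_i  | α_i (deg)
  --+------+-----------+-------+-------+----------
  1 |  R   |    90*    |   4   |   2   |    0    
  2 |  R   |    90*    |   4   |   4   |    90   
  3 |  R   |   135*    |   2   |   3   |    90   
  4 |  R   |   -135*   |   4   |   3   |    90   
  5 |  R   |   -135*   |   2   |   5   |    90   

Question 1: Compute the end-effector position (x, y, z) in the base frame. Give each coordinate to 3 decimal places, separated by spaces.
-2.939 5.793 9.718

after link 1: o_1 = (0.0000, 2.0000, 4.0000)
after link 2: o_2 = (-4.0000, 2.0000, 8.0000)
after link 3: o_3 = (-1.8787, 4.0000, 10.1213)
after link 4: o_4 = (-6.2071, 1.8787, 11.4497)
after link 5: o_5 = (-2.9393, 5.7929, 9.7175)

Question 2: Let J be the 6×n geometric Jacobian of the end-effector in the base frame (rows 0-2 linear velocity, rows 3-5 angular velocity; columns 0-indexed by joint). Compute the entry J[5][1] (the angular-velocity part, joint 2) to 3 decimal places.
axis z_1 = (0.0000,0.0000,1.0000); lever o_n−o_1 = (-2.9393,3.7929,5.7175)
cross product → J_v[:, 1] = (-3.7929,-2.9393,0.0000)
J_ω[:, 1] = z_1
entry J[5][1] = 1.0000

1.000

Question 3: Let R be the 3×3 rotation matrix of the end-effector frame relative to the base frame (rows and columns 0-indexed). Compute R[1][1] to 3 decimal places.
0.707

End-effector y-axis (col 1 of R) = (-0.5000,0.7071,-0.5000)
R[1][1] = 0.7071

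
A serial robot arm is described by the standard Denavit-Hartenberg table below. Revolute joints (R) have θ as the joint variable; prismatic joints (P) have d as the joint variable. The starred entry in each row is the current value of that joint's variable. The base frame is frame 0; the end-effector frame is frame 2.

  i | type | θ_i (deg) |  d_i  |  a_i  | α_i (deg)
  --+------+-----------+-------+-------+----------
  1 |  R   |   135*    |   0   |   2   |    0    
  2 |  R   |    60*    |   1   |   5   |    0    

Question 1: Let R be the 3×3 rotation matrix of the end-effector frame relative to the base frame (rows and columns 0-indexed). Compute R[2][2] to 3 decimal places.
End-effector z-axis (col 2 of R) = (0.0000,0.0000,1.0000)
R[2][2] = 1.0000

1.000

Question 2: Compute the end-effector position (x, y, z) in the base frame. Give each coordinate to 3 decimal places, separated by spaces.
after link 1: o_1 = (-1.4142, 1.4142, 0.0000)
after link 2: o_2 = (-6.2438, 0.1201, 1.0000)

-6.244 0.120 1.000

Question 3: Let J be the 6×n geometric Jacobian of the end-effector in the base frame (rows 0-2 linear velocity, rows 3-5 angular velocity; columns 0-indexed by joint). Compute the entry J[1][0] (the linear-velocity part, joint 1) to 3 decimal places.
axis z_0 = ẑ; lever o_n−o_0 = (-6.2438,0.1201,1.0000)
cross product → J_v[:, 0] = (-0.1201,-6.2438,0.0000)
J_ω[:, 0] = z_0
entry J[1][0] = -6.2438

-6.244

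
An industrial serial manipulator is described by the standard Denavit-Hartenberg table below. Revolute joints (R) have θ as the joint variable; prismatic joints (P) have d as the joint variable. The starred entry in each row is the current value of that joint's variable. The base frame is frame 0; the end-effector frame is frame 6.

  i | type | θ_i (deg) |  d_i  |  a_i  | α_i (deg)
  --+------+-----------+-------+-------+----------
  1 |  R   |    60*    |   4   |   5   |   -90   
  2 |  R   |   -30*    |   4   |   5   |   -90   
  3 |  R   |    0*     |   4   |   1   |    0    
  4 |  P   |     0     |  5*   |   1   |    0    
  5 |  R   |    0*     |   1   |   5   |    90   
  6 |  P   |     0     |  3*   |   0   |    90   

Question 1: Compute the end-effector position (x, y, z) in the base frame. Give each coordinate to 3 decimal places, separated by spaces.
after link 1: o_1 = (2.5000, 4.3301, 4.0000)
after link 2: o_2 = (1.2010, 10.0801, 6.5000)
after link 3: o_3 = (2.6340, 12.5622, 3.5359)
after link 4: o_4 = (4.3170, 15.4772, -0.2942)
after link 5: o_5 = (6.7321, 19.6603, 1.3397)
after link 6: o_6 = (4.1340, 21.1603, 1.3397)

4.134 21.160 1.340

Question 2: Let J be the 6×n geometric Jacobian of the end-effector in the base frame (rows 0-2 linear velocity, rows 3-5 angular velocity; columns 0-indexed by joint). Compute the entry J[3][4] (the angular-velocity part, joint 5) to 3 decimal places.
axis z_4 = (0.2500,0.4330,-0.8660); lever o_n−o_4 = (-0.1830,5.6830,1.6340)
cross product → J_v[:, 4] = (5.6292,-0.2500,1.5000)
J_ω[:, 4] = z_4
entry J[3][4] = 0.2500

0.250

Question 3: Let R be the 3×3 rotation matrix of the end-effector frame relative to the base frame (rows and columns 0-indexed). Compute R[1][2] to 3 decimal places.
End-effector z-axis (col 2 of R) = (-0.2500,-0.4330,0.8660)
R[1][2] = -0.4330

-0.433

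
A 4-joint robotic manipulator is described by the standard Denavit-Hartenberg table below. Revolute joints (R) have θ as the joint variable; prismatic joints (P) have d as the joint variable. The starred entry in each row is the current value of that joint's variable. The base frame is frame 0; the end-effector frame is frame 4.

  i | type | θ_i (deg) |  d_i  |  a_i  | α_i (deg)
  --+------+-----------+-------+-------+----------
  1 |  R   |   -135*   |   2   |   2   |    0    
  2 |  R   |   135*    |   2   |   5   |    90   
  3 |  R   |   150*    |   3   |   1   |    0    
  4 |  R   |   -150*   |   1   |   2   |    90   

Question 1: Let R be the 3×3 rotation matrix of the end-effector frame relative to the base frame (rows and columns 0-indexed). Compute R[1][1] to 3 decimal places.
End-effector y-axis (col 1 of R) = (0.0000,-1.0000,0.0000)
R[1][1] = -1.0000

-1.000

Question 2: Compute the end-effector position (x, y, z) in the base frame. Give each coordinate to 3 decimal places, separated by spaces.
4.720 -5.414 4.500

after link 1: o_1 = (-1.4142, -1.4142, 2.0000)
after link 2: o_2 = (3.5858, -1.4142, 4.0000)
after link 3: o_3 = (2.7198, -4.4142, 4.5000)
after link 4: o_4 = (4.7198, -5.4142, 4.5000)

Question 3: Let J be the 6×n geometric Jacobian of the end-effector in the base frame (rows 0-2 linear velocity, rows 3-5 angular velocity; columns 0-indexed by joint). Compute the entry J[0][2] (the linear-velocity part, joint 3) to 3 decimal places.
-0.500

axis z_2 = (0.0000,-1.0000,0.0000); lever o_n−o_2 = (1.1340,-4.0000,0.5000)
cross product → J_v[:, 2] = (-0.5000,0.0000,1.1340)
J_ω[:, 2] = z_2
entry J[0][2] = -0.5000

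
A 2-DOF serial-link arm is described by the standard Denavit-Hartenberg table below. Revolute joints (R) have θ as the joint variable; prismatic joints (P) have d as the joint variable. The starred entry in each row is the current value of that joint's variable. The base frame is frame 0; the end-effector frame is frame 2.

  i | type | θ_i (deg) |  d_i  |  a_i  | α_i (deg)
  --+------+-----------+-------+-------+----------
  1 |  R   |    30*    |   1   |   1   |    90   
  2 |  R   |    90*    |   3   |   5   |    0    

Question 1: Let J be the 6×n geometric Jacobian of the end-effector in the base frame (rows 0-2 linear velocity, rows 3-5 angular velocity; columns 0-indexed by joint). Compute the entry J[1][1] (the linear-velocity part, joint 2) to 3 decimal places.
axis z_1 = (0.5000,-0.8660,0.0000); lever o_n−o_1 = (1.5000,-2.5981,5.0000)
cross product → J_v[:, 1] = (-4.3301,-2.5000,0.0000)
J_ω[:, 1] = z_1
entry J[1][1] = -2.5000

-2.500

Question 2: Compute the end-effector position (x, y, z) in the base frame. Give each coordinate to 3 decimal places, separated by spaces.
after link 1: o_1 = (0.8660, 0.5000, 1.0000)
after link 2: o_2 = (2.3660, -2.0981, 6.0000)

2.366 -2.098 6.000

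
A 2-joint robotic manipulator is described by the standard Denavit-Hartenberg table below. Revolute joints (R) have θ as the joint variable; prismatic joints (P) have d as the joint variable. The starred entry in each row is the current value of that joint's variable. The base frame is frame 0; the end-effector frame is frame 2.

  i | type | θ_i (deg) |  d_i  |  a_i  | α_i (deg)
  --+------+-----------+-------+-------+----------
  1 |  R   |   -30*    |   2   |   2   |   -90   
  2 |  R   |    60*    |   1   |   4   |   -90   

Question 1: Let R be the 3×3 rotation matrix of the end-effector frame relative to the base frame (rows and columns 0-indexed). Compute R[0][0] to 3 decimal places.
0.433

End-effector x-axis (col 0 of R) = (0.4330,-0.2500,-0.8660)
R[0][0] = 0.4330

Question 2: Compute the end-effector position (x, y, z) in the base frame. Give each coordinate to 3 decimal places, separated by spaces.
after link 1: o_1 = (1.7321, -1.0000, 2.0000)
after link 2: o_2 = (3.9641, -1.1340, -1.4641)

3.964 -1.134 -1.464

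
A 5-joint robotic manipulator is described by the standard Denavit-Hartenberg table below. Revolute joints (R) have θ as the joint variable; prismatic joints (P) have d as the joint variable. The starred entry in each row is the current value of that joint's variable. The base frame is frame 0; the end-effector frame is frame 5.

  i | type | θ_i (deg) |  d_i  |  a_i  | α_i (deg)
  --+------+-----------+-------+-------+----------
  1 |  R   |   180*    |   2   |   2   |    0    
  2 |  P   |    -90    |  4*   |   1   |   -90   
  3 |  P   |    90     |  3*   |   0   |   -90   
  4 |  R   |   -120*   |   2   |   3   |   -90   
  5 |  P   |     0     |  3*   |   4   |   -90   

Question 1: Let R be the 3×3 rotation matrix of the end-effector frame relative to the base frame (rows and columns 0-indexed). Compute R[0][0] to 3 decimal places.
-0.866

End-effector x-axis (col 0 of R) = (-0.8660,0.0000,0.5000)
R[0][0] = -0.8660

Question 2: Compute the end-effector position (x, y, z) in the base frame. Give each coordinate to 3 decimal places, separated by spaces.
-12.562 -1.000 6.902

after link 1: o_1 = (-2.0000, 0.0000, 2.0000)
after link 2: o_2 = (-2.0000, 1.0000, 6.0000)
after link 3: o_3 = (-5.0000, 1.0000, 6.0000)
after link 4: o_4 = (-7.5981, -1.0000, 7.5000)
after link 5: o_5 = (-12.5622, -1.0000, 6.9019)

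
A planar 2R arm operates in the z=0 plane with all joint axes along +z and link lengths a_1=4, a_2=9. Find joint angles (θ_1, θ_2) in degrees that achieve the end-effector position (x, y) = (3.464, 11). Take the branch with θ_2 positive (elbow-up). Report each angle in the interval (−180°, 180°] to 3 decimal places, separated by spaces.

30.000 60.001

cos θ_2 = (132.9993−4²−9²)/(2·4·9) = 0.5000; θ_2 = 60.0006° (elbow-up)
β = atan2(11.0000,3.4640) = 72.5203°; ψ = atan2(7.7943,8.4999) = 42.5203°
θ_1 = β − ψ = 30.0000°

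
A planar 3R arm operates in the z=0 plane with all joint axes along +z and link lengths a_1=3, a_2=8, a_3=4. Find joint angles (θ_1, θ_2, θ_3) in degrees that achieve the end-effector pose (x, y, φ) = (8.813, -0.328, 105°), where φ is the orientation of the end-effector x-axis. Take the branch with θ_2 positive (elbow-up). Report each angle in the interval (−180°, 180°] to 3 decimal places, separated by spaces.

wrist centre = target − a_3·(cos φ, sin φ) = (9.8483, -4.1917)
cos θ_2 = (114.5589−3²−8²)/(2·3·8) = 0.8658; θ_2 = 30.0246° (elbow-up)
β = atan2(-4.1917,9.8483) = -23.0560°; ψ = atan2(4.0030,9.9265) = 21.9623°
θ_1 = β − ψ = -45.0183°
θ_3 = φ − θ_1 − θ_2 = 119.9937° (wrapped to (-180°,180°])

-45.018 30.025 119.994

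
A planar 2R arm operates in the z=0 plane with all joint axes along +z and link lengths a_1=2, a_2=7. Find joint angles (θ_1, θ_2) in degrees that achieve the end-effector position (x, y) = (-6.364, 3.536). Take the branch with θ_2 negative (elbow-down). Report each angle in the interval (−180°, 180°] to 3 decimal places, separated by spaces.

cos θ_2 = (53.0038−2²−7²)/(2·2·7) = 0.0001; θ_2 = -89.9922° (elbow-down)
β = atan2(3.5360,-6.3640) = 150.9423°; ψ = atan2(-7.0000,2.0009) = -74.0474°
θ_1 = β − ψ = 224.9898°

-135.010 -89.992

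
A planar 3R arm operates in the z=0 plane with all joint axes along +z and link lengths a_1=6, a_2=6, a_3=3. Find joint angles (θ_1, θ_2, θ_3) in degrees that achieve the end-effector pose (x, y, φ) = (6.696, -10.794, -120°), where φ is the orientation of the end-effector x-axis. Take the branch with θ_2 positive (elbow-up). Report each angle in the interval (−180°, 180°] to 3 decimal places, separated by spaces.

-60.005 30.010 -90.005

wrist centre = target − a_3·(cos φ, sin φ) = (8.1960, -8.1959)
cos θ_2 = (134.3476−6²−6²)/(2·6·6) = 0.8659; θ_2 = 30.0099° (elbow-up)
β = atan2(-8.1959,8.1960) = -44.9997°; ψ = atan2(3.0009,11.1956) = 15.0050°
θ_1 = β − ψ = -60.0047°
θ_3 = φ − θ_1 − θ_2 = -90.0052° (wrapped to (-180°,180°])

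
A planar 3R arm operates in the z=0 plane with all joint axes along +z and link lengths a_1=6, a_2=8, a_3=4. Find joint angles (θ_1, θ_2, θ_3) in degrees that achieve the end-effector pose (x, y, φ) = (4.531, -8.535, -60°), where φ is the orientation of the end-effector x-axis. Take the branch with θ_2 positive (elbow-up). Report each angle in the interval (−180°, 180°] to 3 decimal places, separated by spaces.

wrist centre = target − a_3·(cos φ, sin φ) = (2.5310, -5.0709)
cos θ_2 = (32.1200−6²−8²)/(2·6·8) = -0.7071; θ_2 = 134.9981° (elbow-up)
β = atan2(-5.0709,2.5310) = -63.4752°; ψ = atan2(5.6570,0.3433) = 86.5269°
θ_1 = β − ψ = -150.0021°
θ_3 = φ − θ_1 − θ_2 = -44.9960° (wrapped to (-180°,180°])

-150.002 134.998 -44.996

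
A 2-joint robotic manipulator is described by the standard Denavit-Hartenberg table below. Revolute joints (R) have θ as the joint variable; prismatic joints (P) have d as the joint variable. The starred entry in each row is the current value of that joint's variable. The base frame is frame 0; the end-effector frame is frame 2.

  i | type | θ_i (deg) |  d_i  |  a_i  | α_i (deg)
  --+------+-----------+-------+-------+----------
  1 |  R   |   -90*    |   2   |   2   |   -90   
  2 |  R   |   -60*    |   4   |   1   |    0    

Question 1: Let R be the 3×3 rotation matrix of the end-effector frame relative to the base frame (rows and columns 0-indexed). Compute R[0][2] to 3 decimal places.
End-effector z-axis (col 2 of R) = (1.0000,0.0000,0.0000)
R[0][2] = 1.0000

1.000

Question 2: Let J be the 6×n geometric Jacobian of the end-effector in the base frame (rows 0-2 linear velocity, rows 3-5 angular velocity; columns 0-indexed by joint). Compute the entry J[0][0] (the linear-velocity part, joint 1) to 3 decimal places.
axis z_0 = ẑ; lever o_n−o_0 = (4.0000,-2.5000,2.8660)
cross product → J_v[:, 0] = (2.5000,4.0000,-0.0000)
J_ω[:, 0] = z_0
entry J[0][0] = 2.5000

2.500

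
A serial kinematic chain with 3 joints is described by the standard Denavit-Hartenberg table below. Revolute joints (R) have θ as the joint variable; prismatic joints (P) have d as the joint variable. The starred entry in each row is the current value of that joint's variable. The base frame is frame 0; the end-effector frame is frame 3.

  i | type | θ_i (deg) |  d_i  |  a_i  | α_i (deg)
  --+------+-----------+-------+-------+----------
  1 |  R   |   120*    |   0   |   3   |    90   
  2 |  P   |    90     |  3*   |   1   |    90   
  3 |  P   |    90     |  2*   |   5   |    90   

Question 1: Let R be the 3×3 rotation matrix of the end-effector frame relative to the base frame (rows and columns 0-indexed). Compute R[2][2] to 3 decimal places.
End-effector z-axis (col 2 of R) = (-0.0000,0.0000,1.0000)
R[2][2] = 1.0000

1.000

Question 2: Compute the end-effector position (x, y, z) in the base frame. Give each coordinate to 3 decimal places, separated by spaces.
4.428 8.330 1.000

after link 1: o_1 = (-1.5000, 2.5981, 0.0000)
after link 2: o_2 = (1.0981, 4.0981, 1.0000)
after link 3: o_3 = (4.4282, 8.3301, 1.0000)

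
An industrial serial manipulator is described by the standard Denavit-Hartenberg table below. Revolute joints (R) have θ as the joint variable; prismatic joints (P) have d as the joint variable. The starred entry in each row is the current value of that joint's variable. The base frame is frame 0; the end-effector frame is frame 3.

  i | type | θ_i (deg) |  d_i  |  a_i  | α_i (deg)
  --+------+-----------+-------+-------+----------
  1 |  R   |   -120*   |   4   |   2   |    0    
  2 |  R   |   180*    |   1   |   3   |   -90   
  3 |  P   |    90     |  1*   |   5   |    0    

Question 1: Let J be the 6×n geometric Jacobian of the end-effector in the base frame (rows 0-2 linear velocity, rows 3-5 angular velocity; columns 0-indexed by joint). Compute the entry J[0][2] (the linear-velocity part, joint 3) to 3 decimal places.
-0.866

prismatic axis z_2 = (-0.8660,0.5000,0.0000)
J_v[:, 2] = z_2; J_ω[:, 2] = (0,0,0)
entry J[0][2] = -0.8660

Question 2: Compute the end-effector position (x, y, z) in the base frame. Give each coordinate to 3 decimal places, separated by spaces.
-0.366 1.366 0.000

after link 1: o_1 = (-1.0000, -1.7321, 4.0000)
after link 2: o_2 = (0.5000, 0.8660, 5.0000)
after link 3: o_3 = (-0.3660, 1.3660, 0.0000)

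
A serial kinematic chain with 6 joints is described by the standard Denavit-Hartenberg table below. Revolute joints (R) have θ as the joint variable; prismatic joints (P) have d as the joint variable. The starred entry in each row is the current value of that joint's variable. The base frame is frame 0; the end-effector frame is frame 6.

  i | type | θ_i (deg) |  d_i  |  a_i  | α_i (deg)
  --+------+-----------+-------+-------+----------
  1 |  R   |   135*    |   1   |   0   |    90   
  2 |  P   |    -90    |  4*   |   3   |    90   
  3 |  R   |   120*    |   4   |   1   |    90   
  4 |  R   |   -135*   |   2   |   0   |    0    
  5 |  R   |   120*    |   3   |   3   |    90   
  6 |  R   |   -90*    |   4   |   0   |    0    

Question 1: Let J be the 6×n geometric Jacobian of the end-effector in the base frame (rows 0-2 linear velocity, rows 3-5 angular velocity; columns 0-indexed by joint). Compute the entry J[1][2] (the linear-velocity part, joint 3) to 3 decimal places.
axis z_2 = (0.7071,-0.7071,-0.0000); lever o_n−o_2 = (3.0680,3.9733,-2.8989)
cross product → J_v[:, 2] = (2.0498,2.0498,4.9790)
J_ω[:, 2] = z_2
entry J[1][2] = 2.0498

2.050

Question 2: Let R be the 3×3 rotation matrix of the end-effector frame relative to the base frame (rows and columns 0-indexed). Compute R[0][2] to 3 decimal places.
-0.842

End-effector z-axis (col 2 of R) = (-0.8415,0.5245,-0.1294)
R[0][2] = -0.8415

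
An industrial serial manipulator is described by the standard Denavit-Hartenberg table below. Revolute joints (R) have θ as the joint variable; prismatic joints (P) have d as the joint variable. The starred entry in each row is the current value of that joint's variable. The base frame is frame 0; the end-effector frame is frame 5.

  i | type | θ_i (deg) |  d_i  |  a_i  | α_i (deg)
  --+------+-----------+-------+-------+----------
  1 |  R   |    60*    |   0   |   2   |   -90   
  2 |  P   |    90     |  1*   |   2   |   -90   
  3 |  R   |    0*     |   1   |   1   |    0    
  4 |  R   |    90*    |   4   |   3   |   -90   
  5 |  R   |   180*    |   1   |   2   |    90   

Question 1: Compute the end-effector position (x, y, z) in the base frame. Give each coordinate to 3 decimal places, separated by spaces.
after link 1: o_1 = (1.0000, 1.7321, 0.0000)
after link 2: o_2 = (0.1340, 2.2321, -2.0000)
after link 3: o_3 = (-0.3660, 1.3660, -3.0000)
after link 4: o_4 = (0.2321, -3.5981, -3.0000)
after link 5: o_5 = (-1.5000, -2.5981, -2.0000)

-1.500 -2.598 -2.000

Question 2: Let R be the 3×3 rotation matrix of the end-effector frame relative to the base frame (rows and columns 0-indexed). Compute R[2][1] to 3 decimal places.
End-effector y-axis (col 1 of R) = (0.0000,-0.0000,1.0000)
R[2][1] = 1.0000

1.000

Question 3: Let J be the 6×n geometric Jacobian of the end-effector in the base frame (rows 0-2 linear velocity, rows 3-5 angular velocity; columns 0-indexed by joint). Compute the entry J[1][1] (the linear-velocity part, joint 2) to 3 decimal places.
0.500

prismatic axis z_1 = (-0.8660,0.5000,0.0000)
J_v[:, 1] = z_1; J_ω[:, 1] = (0,0,0)
entry J[1][1] = 0.5000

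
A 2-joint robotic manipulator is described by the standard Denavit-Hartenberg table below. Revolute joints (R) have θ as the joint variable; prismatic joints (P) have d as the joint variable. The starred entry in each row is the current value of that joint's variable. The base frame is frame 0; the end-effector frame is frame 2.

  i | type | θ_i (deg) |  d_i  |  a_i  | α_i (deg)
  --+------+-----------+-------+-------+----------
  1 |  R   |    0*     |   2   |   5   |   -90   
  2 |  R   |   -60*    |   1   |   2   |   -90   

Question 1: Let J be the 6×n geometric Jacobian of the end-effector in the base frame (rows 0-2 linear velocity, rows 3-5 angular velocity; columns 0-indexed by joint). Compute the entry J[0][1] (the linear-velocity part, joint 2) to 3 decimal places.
1.732

axis z_1 = (0.0000,1.0000,0.0000); lever o_n−o_1 = (1.0000,1.0000,1.7321)
cross product → J_v[:, 1] = (1.7321,0.0000,-1.0000)
J_ω[:, 1] = z_1
entry J[0][1] = 1.7321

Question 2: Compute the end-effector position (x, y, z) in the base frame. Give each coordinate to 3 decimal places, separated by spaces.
6.000 1.000 3.732

after link 1: o_1 = (5.0000, 0.0000, 2.0000)
after link 2: o_2 = (6.0000, 1.0000, 3.7321)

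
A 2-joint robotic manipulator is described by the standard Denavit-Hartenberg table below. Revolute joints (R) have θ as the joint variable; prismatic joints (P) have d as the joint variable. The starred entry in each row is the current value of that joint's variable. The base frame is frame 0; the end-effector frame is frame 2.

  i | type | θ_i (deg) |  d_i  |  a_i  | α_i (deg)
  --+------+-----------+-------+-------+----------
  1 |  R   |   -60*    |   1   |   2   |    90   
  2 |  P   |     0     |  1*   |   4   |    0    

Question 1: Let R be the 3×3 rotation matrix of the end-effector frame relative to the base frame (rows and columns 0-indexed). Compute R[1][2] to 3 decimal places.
-0.500

End-effector z-axis (col 2 of R) = (-0.8660,-0.5000,0.0000)
R[1][2] = -0.5000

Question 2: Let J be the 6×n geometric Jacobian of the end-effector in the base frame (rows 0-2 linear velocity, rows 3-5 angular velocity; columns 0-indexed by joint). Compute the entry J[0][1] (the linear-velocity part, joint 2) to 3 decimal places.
-0.866

prismatic axis z_1 = (-0.8660,-0.5000,0.0000)
J_v[:, 1] = z_1; J_ω[:, 1] = (0,0,0)
entry J[0][1] = -0.8660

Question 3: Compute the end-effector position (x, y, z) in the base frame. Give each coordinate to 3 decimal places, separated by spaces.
after link 1: o_1 = (1.0000, -1.7321, 1.0000)
after link 2: o_2 = (2.1340, -5.6962, 1.0000)

2.134 -5.696 1.000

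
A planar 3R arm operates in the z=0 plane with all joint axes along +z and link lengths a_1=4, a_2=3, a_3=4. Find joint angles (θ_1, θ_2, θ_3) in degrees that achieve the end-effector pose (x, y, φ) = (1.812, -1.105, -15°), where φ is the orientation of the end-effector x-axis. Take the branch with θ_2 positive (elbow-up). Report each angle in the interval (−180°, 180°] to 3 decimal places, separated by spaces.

135.012 150.005 59.983

wrist centre = target − a_3·(cos φ, sin φ) = (-2.0517, -0.0697)
cos θ_2 = (4.2143−4²−3²)/(2·4·3) = -0.8661; θ_2 = 150.0050° (elbow-up)
β = atan2(-0.0697,-2.0517) = -178.0536°; ψ = atan2(1.4998,1.4018) = 46.9340°
θ_1 = β − ψ = -224.9877°
θ_3 = φ − θ_1 − θ_2 = 59.9827° (wrapped to (-180°,180°])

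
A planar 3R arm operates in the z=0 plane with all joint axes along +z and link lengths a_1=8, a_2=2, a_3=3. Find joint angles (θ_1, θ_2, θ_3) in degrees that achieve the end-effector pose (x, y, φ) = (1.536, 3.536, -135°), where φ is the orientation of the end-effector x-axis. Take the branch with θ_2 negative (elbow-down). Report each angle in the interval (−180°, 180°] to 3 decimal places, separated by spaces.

69.241 -134.978 -69.263

wrist centre = target − a_3·(cos φ, sin φ) = (3.6573, 5.6573)
cos θ_2 = (45.3813−8²−2²)/(2·8·2) = -0.7068; θ_2 = -134.9780° (elbow-down)
β = atan2(5.6573,3.6573) = 57.1183°; ψ = atan2(-1.4148,6.5863) = -12.1230°
θ_1 = β − ψ = 69.2413°
θ_3 = φ − θ_1 − θ_2 = -69.2633° (wrapped to (-180°,180°])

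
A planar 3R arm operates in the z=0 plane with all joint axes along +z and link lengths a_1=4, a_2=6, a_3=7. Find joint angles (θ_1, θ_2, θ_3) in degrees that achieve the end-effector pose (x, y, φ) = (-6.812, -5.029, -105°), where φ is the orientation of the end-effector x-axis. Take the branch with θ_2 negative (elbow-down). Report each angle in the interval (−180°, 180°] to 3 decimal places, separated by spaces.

-120.008 -119.994 135.003

wrist centre = target − a_3·(cos φ, sin φ) = (-5.0003, 1.7325)
cos θ_2 = (28.0042−4²−6²)/(2·4·6) = -0.4999; θ_2 = -119.9943° (elbow-down)
β = atan2(1.7325,-5.0003) = 160.8899°; ψ = atan2(-5.1965,1.0005) = -79.1017°
θ_1 = β − ψ = 239.9916°
θ_3 = φ − θ_1 − θ_2 = 135.0026° (wrapped to (-180°,180°])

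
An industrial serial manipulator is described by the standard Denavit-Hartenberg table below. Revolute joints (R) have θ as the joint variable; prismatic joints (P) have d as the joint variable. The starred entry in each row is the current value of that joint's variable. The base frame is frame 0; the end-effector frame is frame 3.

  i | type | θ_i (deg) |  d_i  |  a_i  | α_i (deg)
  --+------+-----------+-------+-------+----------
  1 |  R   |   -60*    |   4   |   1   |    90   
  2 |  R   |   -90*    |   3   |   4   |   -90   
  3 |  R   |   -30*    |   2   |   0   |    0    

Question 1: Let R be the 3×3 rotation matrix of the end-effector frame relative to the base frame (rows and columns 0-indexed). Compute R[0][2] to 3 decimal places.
End-effector z-axis (col 2 of R) = (0.5000,-0.8660,0.0000)
R[0][2] = 0.5000

0.500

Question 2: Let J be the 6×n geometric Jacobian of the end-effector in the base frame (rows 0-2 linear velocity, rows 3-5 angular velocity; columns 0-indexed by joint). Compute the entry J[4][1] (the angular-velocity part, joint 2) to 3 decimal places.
-0.500

axis z_1 = (-0.8660,-0.5000,0.0000); lever o_n−o_1 = (-1.5981,-3.2321,-4.0000)
cross product → J_v[:, 1] = (2.0000,-3.4641,2.0000)
J_ω[:, 1] = z_1
entry J[4][1] = -0.5000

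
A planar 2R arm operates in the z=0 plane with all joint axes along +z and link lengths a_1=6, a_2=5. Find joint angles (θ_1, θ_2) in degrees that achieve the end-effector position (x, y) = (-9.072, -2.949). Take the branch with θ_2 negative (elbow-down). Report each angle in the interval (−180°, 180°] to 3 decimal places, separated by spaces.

-134.996 -60.002

cos θ_2 = (90.9978−6²−5²)/(2·6·5) = 0.5000; θ_2 = -60.0024° (elbow-down)
β = atan2(-2.9490,-9.0720) = -161.9924°; ψ = atan2(-4.3302,8.4998) = -26.9966°
θ_1 = β − ψ = -134.9958°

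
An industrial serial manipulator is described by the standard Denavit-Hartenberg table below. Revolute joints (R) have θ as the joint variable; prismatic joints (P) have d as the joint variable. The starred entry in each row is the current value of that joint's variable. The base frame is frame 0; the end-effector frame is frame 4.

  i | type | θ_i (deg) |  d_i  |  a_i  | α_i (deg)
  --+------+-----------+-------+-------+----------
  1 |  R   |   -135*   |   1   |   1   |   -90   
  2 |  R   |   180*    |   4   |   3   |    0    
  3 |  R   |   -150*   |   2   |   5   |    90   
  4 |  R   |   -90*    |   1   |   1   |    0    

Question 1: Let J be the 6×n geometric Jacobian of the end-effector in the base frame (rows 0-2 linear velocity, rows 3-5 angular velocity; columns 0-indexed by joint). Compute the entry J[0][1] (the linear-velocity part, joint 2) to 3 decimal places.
1.155

axis z_1 = (0.7071,-0.7071,0.0000); lever o_n−o_1 = (2.2414,-4.8296,-1.6340)
cross product → J_v[:, 1] = (1.1554,1.1554,-1.8301)
J_ω[:, 1] = z_1
entry J[0][1] = 1.1554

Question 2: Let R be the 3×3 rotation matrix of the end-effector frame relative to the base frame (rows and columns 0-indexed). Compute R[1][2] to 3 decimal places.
-0.354

End-effector z-axis (col 2 of R) = (-0.3536,-0.3536,0.8660)
R[1][2] = -0.3536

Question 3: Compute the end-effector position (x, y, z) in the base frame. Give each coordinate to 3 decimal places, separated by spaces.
1.534 -5.537 -0.634

after link 1: o_1 = (-0.7071, -0.7071, 1.0000)
after link 2: o_2 = (4.2426, -1.4142, 1.0000)
after link 3: o_3 = (2.5950, -5.8903, -1.5000)
after link 4: o_4 = (1.5343, -5.5367, -0.6340)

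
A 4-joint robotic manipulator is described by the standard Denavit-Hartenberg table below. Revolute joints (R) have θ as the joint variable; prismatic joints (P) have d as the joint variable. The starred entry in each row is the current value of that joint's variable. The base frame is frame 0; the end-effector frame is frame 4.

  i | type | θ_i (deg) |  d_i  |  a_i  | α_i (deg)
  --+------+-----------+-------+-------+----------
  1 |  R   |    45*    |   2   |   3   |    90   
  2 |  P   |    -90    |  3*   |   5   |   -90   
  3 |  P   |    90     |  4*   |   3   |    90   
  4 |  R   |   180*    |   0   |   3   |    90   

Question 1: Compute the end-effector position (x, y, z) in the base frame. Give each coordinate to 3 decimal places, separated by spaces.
7.071 2.828 -3.000

after link 1: o_1 = (2.1213, 2.1213, 2.0000)
after link 2: o_2 = (4.2426, -0.0000, -3.0000)
after link 3: o_3 = (4.9497, 4.9497, -3.0000)
after link 4: o_4 = (7.0711, 2.8284, -3.0000)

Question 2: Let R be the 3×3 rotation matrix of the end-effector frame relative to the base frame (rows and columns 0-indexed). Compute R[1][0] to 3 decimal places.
End-effector x-axis (col 0 of R) = (0.7071,-0.7071,0.0000)
R[1][0] = -0.7071

-0.707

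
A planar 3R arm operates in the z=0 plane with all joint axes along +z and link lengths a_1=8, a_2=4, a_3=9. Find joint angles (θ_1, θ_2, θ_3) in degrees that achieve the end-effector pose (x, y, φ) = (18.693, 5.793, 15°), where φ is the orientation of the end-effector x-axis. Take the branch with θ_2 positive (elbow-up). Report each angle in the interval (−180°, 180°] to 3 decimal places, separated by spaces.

wrist centre = target − a_3·(cos φ, sin φ) = (9.9997, 3.4636)
cos θ_2 = (111.9901−8²−4²)/(2·8·4) = 0.4998; θ_2 = 60.0103° (elbow-up)
β = atan2(3.4636,9.9997) = 19.1048°; ψ = atan2(3.4645,9.9994) = 19.1095°
θ_1 = β − ψ = -0.0048°
θ_3 = φ − θ_1 − θ_2 = -45.0055° (wrapped to (-180°,180°])

-0.005 60.010 -45.005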